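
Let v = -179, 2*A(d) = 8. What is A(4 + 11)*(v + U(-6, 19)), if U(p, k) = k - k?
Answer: -716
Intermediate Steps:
A(d) = 4 (A(d) = (1/2)*8 = 4)
U(p, k) = 0
A(4 + 11)*(v + U(-6, 19)) = 4*(-179 + 0) = 4*(-179) = -716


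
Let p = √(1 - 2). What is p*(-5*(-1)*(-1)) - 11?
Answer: -11 - 5*I ≈ -11.0 - 5.0*I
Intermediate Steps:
p = I (p = √(-1) = I ≈ 1.0*I)
p*(-5*(-1)*(-1)) - 11 = I*(-5*(-1)*(-1)) - 11 = I*(5*(-1)) - 11 = I*(-5) - 11 = -5*I - 11 = -11 - 5*I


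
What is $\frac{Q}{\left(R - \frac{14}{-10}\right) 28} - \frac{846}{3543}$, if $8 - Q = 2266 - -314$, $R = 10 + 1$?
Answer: $- \frac{3919303}{512554} \approx -7.6466$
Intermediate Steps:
$R = 11$
$Q = -2572$ ($Q = 8 - \left(2266 - -314\right) = 8 - \left(2266 + 314\right) = 8 - 2580 = -2572$)
$\frac{Q}{\left(R - \frac{14}{-10}\right) 28} - \frac{846}{3543} = - \frac{2572}{\left(11 - \frac{14}{-10}\right) 28} - \frac{846}{3543} = - \frac{2572}{\left(11 - - \frac{7}{5}\right) 28} - \frac{282}{1181} = - \frac{2572}{\left(11 + \frac{7}{5}\right) 28} - \frac{282}{1181} = - \frac{2572}{\frac{62}{5} \cdot 28} - \frac{282}{1181} = - \frac{2572}{\frac{1736}{5}} - \frac{282}{1181} = \left(-2572\right) \frac{5}{1736} - \frac{282}{1181} = - \frac{3215}{434} - \frac{282}{1181} = - \frac{3919303}{512554}$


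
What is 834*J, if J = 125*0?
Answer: 0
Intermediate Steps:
J = 0
834*J = 834*0 = 0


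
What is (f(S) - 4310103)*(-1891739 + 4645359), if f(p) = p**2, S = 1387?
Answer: -6571057029080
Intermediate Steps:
(f(S) - 4310103)*(-1891739 + 4645359) = (1387**2 - 4310103)*(-1891739 + 4645359) = (1923769 - 4310103)*2753620 = -2386334*2753620 = -6571057029080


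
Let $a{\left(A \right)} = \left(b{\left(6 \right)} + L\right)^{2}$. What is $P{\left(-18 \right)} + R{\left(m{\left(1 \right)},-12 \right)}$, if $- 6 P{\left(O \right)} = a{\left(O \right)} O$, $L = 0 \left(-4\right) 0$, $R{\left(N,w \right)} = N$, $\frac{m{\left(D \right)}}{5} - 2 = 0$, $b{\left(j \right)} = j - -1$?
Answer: $157$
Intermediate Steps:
$b{\left(j \right)} = 1 + j$ ($b{\left(j \right)} = j + 1 = 1 + j$)
$m{\left(D \right)} = 10$ ($m{\left(D \right)} = 10 + 5 \cdot 0 = 10 + 0 = 10$)
$L = 0$ ($L = 0 \cdot 0 = 0$)
$a{\left(A \right)} = 49$ ($a{\left(A \right)} = \left(\left(1 + 6\right) + 0\right)^{2} = \left(7 + 0\right)^{2} = 7^{2} = 49$)
$P{\left(O \right)} = - \frac{49 O}{6}$
$P{\left(-18 \right)} + R{\left(m{\left(1 \right)},-12 \right)} = \left(- \frac{49}{6}\right) \left(-18\right) + 10 = 147 + 10 = 157$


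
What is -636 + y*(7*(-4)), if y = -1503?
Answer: 41448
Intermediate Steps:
-636 + y*(7*(-4)) = -636 - 10521*(-4) = -636 - 1503*(-28) = -636 + 42084 = 41448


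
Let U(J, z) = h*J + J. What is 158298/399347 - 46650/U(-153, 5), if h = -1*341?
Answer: -20382109/40733394 ≈ -0.50038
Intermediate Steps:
h = -341
U(J, z) = -340*J (U(J, z) = -341*J + J = -340*J)
158298/399347 - 46650/U(-153, 5) = 158298/399347 - 46650/((-340*(-153))) = 158298*(1/399347) - 46650/52020 = 158298/399347 - 46650*1/52020 = 158298/399347 - 1555/1734 = -20382109/40733394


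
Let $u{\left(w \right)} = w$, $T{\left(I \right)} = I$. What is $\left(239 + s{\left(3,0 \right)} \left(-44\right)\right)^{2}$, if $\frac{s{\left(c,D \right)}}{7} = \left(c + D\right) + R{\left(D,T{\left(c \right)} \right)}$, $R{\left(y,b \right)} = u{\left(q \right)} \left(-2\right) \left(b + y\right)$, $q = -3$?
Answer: $38800441$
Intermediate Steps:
$R{\left(y,b \right)} = 6 b + 6 y$ ($R{\left(y,b \right)} = \left(-3\right) \left(-2\right) \left(b + y\right) = 6 \left(b + y\right) = 6 b + 6 y$)
$s{\left(c,D \right)} = 49 D + 49 c$ ($s{\left(c,D \right)} = 7 \left(\left(c + D\right) + \left(6 c + 6 D\right)\right) = 7 \left(\left(D + c\right) + \left(6 D + 6 c\right)\right) = 7 \left(7 D + 7 c\right) = 49 D + 49 c$)
$\left(239 + s{\left(3,0 \right)} \left(-44\right)\right)^{2} = \left(239 + \left(49 \cdot 0 + 49 \cdot 3\right) \left(-44\right)\right)^{2} = \left(239 + \left(0 + 147\right) \left(-44\right)\right)^{2} = \left(239 + 147 \left(-44\right)\right)^{2} = \left(239 - 6468\right)^{2} = \left(-6229\right)^{2} = 38800441$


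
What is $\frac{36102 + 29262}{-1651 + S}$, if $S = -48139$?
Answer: $- \frac{2514}{1915} \approx -1.3128$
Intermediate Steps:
$\frac{36102 + 29262}{-1651 + S} = \frac{36102 + 29262}{-1651 - 48139} = \frac{65364}{-49790} = 65364 \left(- \frac{1}{49790}\right) = - \frac{2514}{1915}$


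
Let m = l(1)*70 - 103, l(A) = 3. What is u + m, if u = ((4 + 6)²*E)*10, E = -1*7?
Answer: -6893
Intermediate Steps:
E = -7
u = -7000 (u = ((4 + 6)²*(-7))*10 = (10²*(-7))*10 = (100*(-7))*10 = -700*10 = -7000)
m = 107 (m = 3*70 - 103 = 210 - 103 = 107)
u + m = -7000 + 107 = -6893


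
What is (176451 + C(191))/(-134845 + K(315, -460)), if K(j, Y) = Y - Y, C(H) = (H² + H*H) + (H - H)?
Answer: -249413/134845 ≈ -1.8496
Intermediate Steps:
C(H) = 2*H² (C(H) = (H² + H²) + 0 = 2*H² + 0 = 2*H²)
K(j, Y) = 0
(176451 + C(191))/(-134845 + K(315, -460)) = (176451 + 2*191²)/(-134845 + 0) = (176451 + 2*36481)/(-134845) = (176451 + 72962)*(-1/134845) = 249413*(-1/134845) = -249413/134845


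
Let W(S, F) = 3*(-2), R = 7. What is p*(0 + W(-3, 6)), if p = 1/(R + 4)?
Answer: -6/11 ≈ -0.54545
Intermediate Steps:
W(S, F) = -6
p = 1/11 (p = 1/(7 + 4) = 1/11 ≈ 0.090909)
p*(0 + W(-3, 6)) = (0 - 6)/11 = (1/11)*(-6) = -6/11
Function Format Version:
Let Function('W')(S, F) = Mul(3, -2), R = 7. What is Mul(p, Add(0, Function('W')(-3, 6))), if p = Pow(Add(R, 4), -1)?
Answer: Rational(-6, 11) ≈ -0.54545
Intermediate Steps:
Function('W')(S, F) = -6
p = Rational(1, 11) (p = Pow(Add(7, 4), -1) = Pow(11, -1) = Rational(1, 11) ≈ 0.090909)
Mul(p, Add(0, Function('W')(-3, 6))) = Mul(Rational(1, 11), Add(0, -6)) = Mul(Rational(1, 11), -6) = Rational(-6, 11)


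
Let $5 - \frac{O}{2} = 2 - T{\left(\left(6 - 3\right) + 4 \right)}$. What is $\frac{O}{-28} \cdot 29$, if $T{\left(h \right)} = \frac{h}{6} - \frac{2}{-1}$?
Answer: $- \frac{1073}{84} \approx -12.774$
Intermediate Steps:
$T{\left(h \right)} = 2 + \frac{h}{6}$ ($T{\left(h \right)} = h \frac{1}{6} - -2 = \frac{h}{6} + 2 = 2 + \frac{h}{6}$)
$O = \frac{37}{3}$ ($O = 10 - 2 \left(2 - \left(2 + \frac{\left(6 - 3\right) + 4}{6}\right)\right) = 10 - 2 \left(2 - \left(2 + \frac{3 + 4}{6}\right)\right) = 10 - 2 \left(2 - \left(2 + \frac{1}{6} \cdot 7\right)\right) = 10 - 2 \left(2 - \left(2 + \frac{7}{6}\right)\right) = 10 - 2 \left(2 - \frac{19}{6}\right) = 10 - - \frac{7}{3} = 10 + \frac{7}{3} = \frac{37}{3} \approx 12.333$)
$\frac{O}{-28} \cdot 29 = \frac{37}{3 \left(-28\right)} 29 = \frac{37}{3} \left(- \frac{1}{28}\right) 29 = \left(- \frac{37}{84}\right) 29 = - \frac{1073}{84}$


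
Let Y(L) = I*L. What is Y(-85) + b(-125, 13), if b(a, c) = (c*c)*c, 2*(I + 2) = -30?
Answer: 3642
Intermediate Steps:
I = -17 (I = -2 + (1/2)*(-30) = -2 - 15 = -17)
Y(L) = -17*L
b(a, c) = c**3 (b(a, c) = c**2*c = c**3)
Y(-85) + b(-125, 13) = -17*(-85) + 13**3 = 1445 + 2197 = 3642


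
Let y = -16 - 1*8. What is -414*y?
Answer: 9936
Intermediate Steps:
y = -24 (y = -16 - 8 = -24)
-414*y = -414*(-24) = 9936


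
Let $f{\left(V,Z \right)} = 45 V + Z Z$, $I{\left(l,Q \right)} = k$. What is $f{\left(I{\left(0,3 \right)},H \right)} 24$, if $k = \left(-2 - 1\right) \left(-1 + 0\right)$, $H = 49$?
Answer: $60864$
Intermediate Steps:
$k = 3$ ($k = \left(-3\right) \left(-1\right) = 3$)
$I{\left(l,Q \right)} = 3$
$f{\left(V,Z \right)} = Z^{2} + 45 V$ ($f{\left(V,Z \right)} = 45 V + Z^{2} = Z^{2} + 45 V$)
$f{\left(I{\left(0,3 \right)},H \right)} 24 = \left(49^{2} + 45 \cdot 3\right) 24 = \left(2401 + 135\right) 24 = 2536 \cdot 24 = 60864$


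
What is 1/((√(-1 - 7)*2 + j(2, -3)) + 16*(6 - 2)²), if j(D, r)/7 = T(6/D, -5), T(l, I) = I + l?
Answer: 121/29298 - I*√2/14649 ≈ 0.00413 - 9.654e-5*I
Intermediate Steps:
j(D, r) = -35 + 42/D (j(D, r) = 7*(-5 + 6/D) = -35 + 42/D)
1/((√(-1 - 7)*2 + j(2, -3)) + 16*(6 - 2)²) = 1/((√(-1 - 7)*2 + (-35 + 42/2)) + 16*(6 - 2)²) = 1/((√(-8)*2 + (-35 + 42*(½))) + 16*4²) = 1/(((2*I*√2)*2 + (-35 + 21)) + 16*16) = 1/((4*I*√2 - 14) + 256) = 1/((-14 + 4*I*√2) + 256) = 1/(242 + 4*I*√2)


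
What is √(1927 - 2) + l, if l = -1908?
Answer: -1908 + 5*√77 ≈ -1864.1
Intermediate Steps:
√(1927 - 2) + l = √(1927 - 2) - 1908 = √1925 - 1908 = 5*√77 - 1908 = -1908 + 5*√77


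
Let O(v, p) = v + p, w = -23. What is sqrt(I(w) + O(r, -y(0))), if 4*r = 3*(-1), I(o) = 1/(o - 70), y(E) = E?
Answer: I*sqrt(26319)/186 ≈ 0.87221*I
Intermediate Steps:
I(o) = 1/(-70 + o)
r = -3/4 (r = (3*(-1))/4 = (1/4)*(-3) = -3/4 ≈ -0.75000)
O(v, p) = p + v
sqrt(I(w) + O(r, -y(0))) = sqrt(1/(-70 - 23) + (-1*0 - 3/4)) = sqrt(1/(-93) + (0 - 3/4)) = sqrt(-1/93 - 3/4) = sqrt(-283/372) = I*sqrt(26319)/186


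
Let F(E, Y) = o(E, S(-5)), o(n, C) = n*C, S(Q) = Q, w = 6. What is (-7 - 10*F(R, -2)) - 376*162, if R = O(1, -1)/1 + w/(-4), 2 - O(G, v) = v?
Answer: -60844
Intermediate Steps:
O(G, v) = 2 - v
R = 3/2 (R = (2 - 1*(-1))/1 + 6/(-4) = (2 + 1)*1 + 6*(-1/4) = 3*1 - 3/2 = 3 - 3/2 = 3/2 ≈ 1.5000)
o(n, C) = C*n
F(E, Y) = -5*E
(-7 - 10*F(R, -2)) - 376*162 = (-7 - (-50)*3/2) - 376*162 = (-7 - 10*(-15/2)) - 60912 = (-7 + 75) - 60912 = 68 - 60912 = -60844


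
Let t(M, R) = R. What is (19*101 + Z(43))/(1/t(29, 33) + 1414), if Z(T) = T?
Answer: 64746/46663 ≈ 1.3875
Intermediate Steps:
(19*101 + Z(43))/(1/t(29, 33) + 1414) = (19*101 + 43)/(1/33 + 1414) = (1919 + 43)/(1/33 + 1414) = 1962/(46663/33) = 1962*(33/46663) = 64746/46663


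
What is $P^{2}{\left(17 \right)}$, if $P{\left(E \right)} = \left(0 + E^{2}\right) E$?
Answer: $24137569$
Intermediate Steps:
$P{\left(E \right)} = E^{3}$ ($P{\left(E \right)} = E^{2} E = E^{3}$)
$P^{2}{\left(17 \right)} = \left(17^{3}\right)^{2} = 4913^{2} = 24137569$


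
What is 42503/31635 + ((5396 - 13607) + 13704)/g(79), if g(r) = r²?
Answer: 23106962/10391265 ≈ 2.2237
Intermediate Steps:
42503/31635 + ((5396 - 13607) + 13704)/g(79) = 42503/31635 + ((5396 - 13607) + 13704)/(79²) = 42503*(1/31635) + (-8211 + 13704)/6241 = 2237/1665 + 5493*(1/6241) = 2237/1665 + 5493/6241 = 23106962/10391265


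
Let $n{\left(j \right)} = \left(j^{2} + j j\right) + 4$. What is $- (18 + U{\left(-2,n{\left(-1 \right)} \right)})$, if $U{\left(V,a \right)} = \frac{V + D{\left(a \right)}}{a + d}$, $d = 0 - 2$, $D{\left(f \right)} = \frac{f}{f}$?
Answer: $- \frac{71}{4} \approx -17.75$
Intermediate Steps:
$n{\left(j \right)} = 4 + 2 j^{2}$ ($n{\left(j \right)} = \left(j^{2} + j^{2}\right) + 4 = 2 j^{2} + 4 = 4 + 2 j^{2}$)
$D{\left(f \right)} = 1$
$d = -2$
$U{\left(V,a \right)} = \frac{1 + V}{-2 + a}$ ($U{\left(V,a \right)} = \frac{V + 1}{a - 2} = \frac{1 + V}{-2 + a}$)
$- (18 + U{\left(-2,n{\left(-1 \right)} \right)}) = - (18 + \frac{1 - 2}{-2 + \left(4 + 2 \left(-1\right)^{2}\right)}) = - (18 + \frac{1}{-2 + \left(4 + 2 \cdot 1\right)} \left(-1\right)) = - (18 + \frac{1}{-2 + \left(4 + 2\right)} \left(-1\right)) = - (18 + \frac{1}{-2 + 6} \left(-1\right)) = - (18 + \frac{1}{4} \left(-1\right)) = - (18 - \frac{1}{4}) = \left(-1\right) \frac{71}{4} = - \frac{71}{4}$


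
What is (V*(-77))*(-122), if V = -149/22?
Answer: -63623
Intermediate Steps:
V = -149/22 (V = -149*1/22 = -149/22 ≈ -6.7727)
(V*(-77))*(-122) = -149/22*(-77)*(-122) = (1043/2)*(-122) = -63623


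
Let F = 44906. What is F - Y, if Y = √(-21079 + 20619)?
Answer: 44906 - 2*I*√115 ≈ 44906.0 - 21.448*I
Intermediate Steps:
Y = 2*I*√115 (Y = √(-460) = 2*I*√115 ≈ 21.448*I)
F - Y = 44906 - 2*I*√115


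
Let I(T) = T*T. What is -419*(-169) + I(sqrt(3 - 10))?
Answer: 70804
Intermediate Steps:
I(T) = T**2
-419*(-169) + I(sqrt(3 - 10)) = -419*(-169) + (sqrt(3 - 10))**2 = 70811 + (sqrt(-7))**2 = 70811 + (I*sqrt(7))**2 = 70811 - 7 = 70804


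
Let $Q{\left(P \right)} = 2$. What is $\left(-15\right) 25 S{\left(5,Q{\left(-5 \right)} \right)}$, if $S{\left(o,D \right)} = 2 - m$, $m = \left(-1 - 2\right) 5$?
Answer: $-6375$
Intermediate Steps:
$m = -15$ ($m = \left(-3\right) 5 = -15$)
$S{\left(o,D \right)} = 17$ ($S{\left(o,D \right)} = 2 - -15 = 2 + 15 = 17$)
$\left(-15\right) 25 S{\left(5,Q{\left(-5 \right)} \right)} = \left(-15\right) 25 \cdot 17 = \left(-375\right) 17 = -6375$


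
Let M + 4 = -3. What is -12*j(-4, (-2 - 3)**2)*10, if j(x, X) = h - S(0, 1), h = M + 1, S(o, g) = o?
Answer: 720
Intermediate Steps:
M = -7 (M = -4 - 3 = -7)
h = -6 (h = -7 + 1 = -6)
j(x, X) = -6 (j(x, X) = -6 - 1*0 = -6 + 0 = -6)
-12*j(-4, (-2 - 3)**2)*10 = -12*(-6)*10 = 72*10 = 720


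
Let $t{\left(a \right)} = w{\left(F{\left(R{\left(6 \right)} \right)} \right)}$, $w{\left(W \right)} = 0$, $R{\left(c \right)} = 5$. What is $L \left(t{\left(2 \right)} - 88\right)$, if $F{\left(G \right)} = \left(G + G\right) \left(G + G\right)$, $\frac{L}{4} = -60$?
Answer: $21120$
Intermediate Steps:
$L = -240$ ($L = 4 \left(-60\right) = -240$)
$F{\left(G \right)} = 4 G^{2}$ ($F{\left(G \right)} = 2 G 2 G = 4 G^{2}$)
$t{\left(a \right)} = 0$
$L \left(t{\left(2 \right)} - 88\right) = - 240 \left(0 - 88\right) = \left(-240\right) \left(-88\right) = 21120$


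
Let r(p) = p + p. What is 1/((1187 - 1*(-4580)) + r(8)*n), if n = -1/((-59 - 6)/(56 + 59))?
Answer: 13/75339 ≈ 0.00017255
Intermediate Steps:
r(p) = 2*p
n = 23/13 (n = -1/((-65/115)) = -1/((-65*1/115)) = -1/(-13/23) = -1*(-23/13) = 23/13 ≈ 1.7692)
1/((1187 - 1*(-4580)) + r(8)*n) = 1/((1187 - 1*(-4580)) + (2*8)*(23/13)) = 1/((1187 + 4580) + 16*(23/13)) = 1/(5767 + 368/13) = 1/(75339/13) = 13/75339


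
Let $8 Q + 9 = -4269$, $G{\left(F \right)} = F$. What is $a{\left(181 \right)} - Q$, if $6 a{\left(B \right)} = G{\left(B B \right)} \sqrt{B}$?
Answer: $\frac{2139}{4} + \frac{32761 \sqrt{181}}{6} \approx 73994.0$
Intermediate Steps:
$Q = - \frac{2139}{4}$ ($Q = - \frac{9}{8} + \frac{1}{8} \left(-4269\right) = - \frac{9}{8} - \frac{4269}{8} = - \frac{2139}{4} \approx -534.75$)
$a{\left(B \right)} = \frac{B^{\frac{5}{2}}}{6}$ ($a{\left(B \right)} = \frac{B B \sqrt{B}}{6} = \frac{B^{2} \sqrt{B}}{6} = \frac{B^{\frac{5}{2}}}{6}$)
$a{\left(181 \right)} - Q = \frac{181^{\frac{5}{2}}}{6} - - \frac{2139}{4} = \frac{32761 \sqrt{181}}{6} + \frac{2139}{4} = \frac{2139}{4} + \frac{32761 \sqrt{181}}{6}$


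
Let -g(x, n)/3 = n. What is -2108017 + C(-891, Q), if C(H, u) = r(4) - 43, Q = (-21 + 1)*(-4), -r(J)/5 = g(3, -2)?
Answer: -2108090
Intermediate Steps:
g(x, n) = -3*n
r(J) = -30 (r(J) = -(-15)*(-2) = -5*6 = -30)
Q = 80 (Q = -20*(-4) = 80)
C(H, u) = -73 (C(H, u) = -30 - 43 = -73)
-2108017 + C(-891, Q) = -2108017 - 73 = -2108090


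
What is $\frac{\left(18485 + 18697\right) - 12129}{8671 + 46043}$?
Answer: $\frac{8351}{18238} \approx 0.45789$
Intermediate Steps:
$\frac{\left(18485 + 18697\right) - 12129}{8671 + 46043} = \frac{37182 - 12129}{54714} = 25053 \cdot \frac{1}{54714} = \frac{8351}{18238}$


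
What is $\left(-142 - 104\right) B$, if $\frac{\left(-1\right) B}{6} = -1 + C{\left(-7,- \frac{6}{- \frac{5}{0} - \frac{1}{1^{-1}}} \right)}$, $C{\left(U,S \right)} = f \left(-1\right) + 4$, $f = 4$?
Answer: $-1476$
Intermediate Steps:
$C{\left(U,S \right)} = 0$ ($C{\left(U,S \right)} = 4 \left(-1\right) + 4 = -4 + 4 = 0$)
$B = 6$ ($B = - 6 \left(-1 + 0\right) = \left(-6\right) \left(-1\right) = 6$)
$\left(-142 - 104\right) B = \left(-142 - 104\right) 6 = \left(-246\right) 6 = -1476$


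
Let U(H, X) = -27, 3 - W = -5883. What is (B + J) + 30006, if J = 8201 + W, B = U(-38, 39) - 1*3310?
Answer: 40756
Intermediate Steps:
W = 5886 (W = 3 - 1*(-5883) = 3 + 5883 = 5886)
B = -3337 (B = -27 - 1*3310 = -27 - 3310 = -3337)
J = 14087 (J = 8201 + 5886 = 14087)
(B + J) + 30006 = (-3337 + 14087) + 30006 = 10750 + 30006 = 40756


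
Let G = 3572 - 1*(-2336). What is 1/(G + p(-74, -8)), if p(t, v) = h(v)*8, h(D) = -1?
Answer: 1/5900 ≈ 0.00016949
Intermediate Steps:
p(t, v) = -8 (p(t, v) = -1*8 = -8)
G = 5908 (G = 3572 + 2336 = 5908)
1/(G + p(-74, -8)) = 1/(5908 - 8) = 1/5900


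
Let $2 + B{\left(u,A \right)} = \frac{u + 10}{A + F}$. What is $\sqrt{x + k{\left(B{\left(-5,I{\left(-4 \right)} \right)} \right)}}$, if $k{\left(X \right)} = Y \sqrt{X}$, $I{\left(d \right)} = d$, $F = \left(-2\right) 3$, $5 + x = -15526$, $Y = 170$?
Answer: $\sqrt{-15531 + 85 i \sqrt{10}} \approx 1.078 + 124.63 i$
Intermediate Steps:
$x = -15531$ ($x = -5 - 15526 = -15531$)
$F = -6$
$B{\left(u,A \right)} = -2 + \frac{10 + u}{-6 + A}$ ($B{\left(u,A \right)} = -2 + \frac{u + 10}{A - 6} = -2 + \frac{10 + u}{-6 + A}$)
$k{\left(X \right)} = 170 \sqrt{X}$
$\sqrt{x + k{\left(B{\left(-5,I{\left(-4 \right)} \right)} \right)}} = \sqrt{-15531 + 170 \sqrt{\frac{22 - 5 - -8}{-6 - 4}}} = \sqrt{-15531 + 170 \sqrt{\frac{22 - 5 + 8}{-10}}} = \sqrt{-15531 + 170 \sqrt{\left(- \frac{1}{10}\right) 25}} = \sqrt{-15531 + 170 \sqrt{- \frac{5}{2}}} = \sqrt{-15531 + 170 \frac{i \sqrt{10}}{2}} = \sqrt{-15531 + 85 i \sqrt{10}}$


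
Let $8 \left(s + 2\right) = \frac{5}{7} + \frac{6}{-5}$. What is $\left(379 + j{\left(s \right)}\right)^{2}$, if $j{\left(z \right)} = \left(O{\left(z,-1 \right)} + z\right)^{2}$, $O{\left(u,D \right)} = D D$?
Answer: $\frac{888147819672481}{6146560000} \approx 1.445 \cdot 10^{5}$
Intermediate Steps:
$O{\left(u,D \right)} = D^{2}$
$s = - \frac{577}{280}$ ($s = -2 + \frac{\frac{5}{7} + \frac{6}{-5}}{8} = -2 + \frac{5 \cdot \frac{1}{7} + 6 \left(- \frac{1}{5}\right)}{8} = -2 + \frac{\frac{5}{7} - \frac{6}{5}}{8} = -2 + \frac{1}{8} \left(- \frac{17}{35}\right) = -2 - \frac{17}{280} = - \frac{577}{280} \approx -2.0607$)
$j{\left(z \right)} = \left(1 + z\right)^{2}$ ($j{\left(z \right)} = \left(\left(-1\right)^{2} + z\right)^{2} = \left(1 + z\right)^{2}$)
$\left(379 + j{\left(s \right)}\right)^{2} = \left(379 + \left(1 - \frac{577}{280}\right)^{2}\right)^{2} = \left(379 + \left(- \frac{297}{280}\right)^{2}\right)^{2} = \left(379 + \frac{88209}{78400}\right)^{2} = \left(\frac{29801809}{78400}\right)^{2} = \frac{888147819672481}{6146560000}$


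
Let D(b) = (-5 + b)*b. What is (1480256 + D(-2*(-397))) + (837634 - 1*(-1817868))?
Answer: 4762224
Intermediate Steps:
D(b) = b*(-5 + b)
(1480256 + D(-2*(-397))) + (837634 - 1*(-1817868)) = (1480256 + (-2*(-397))*(-5 - 2*(-397))) + (837634 - 1*(-1817868)) = (1480256 + 794*(-5 + 794)) + (837634 + 1817868) = (1480256 + 794*789) + 2655502 = (1480256 + 626466) + 2655502 = 2106722 + 2655502 = 4762224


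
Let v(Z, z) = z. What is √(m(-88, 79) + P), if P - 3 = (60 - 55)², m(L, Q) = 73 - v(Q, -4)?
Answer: √105 ≈ 10.247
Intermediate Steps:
m(L, Q) = 77 (m(L, Q) = 73 - 1*(-4) = 73 + 4 = 77)
P = 28 (P = 3 + (60 - 55)² = 3 + 5² = 3 + 25 = 28)
√(m(-88, 79) + P) = √(77 + 28) = √105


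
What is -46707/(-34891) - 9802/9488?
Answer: 50577217/165522904 ≈ 0.30556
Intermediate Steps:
-46707/(-34891) - 9802/9488 = -46707*(-1/34891) - 9802*1/9488 = 46707/34891 - 4901/4744 = 50577217/165522904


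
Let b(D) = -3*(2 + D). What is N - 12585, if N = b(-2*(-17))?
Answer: -12693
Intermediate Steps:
b(D) = -6 - 3*D
N = -108 (N = -6 - (-6)*(-17) = -6 - 3*34 = -6 - 102 = -108)
N - 12585 = -108 - 12585 = -12693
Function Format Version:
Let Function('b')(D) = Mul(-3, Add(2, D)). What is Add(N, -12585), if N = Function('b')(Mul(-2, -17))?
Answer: -12693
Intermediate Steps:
Function('b')(D) = Add(-6, Mul(-3, D))
N = -108 (N = Add(-6, Mul(-3, Mul(-2, -17))) = Add(-6, Mul(-3, 34)) = Add(-6, -102) = -108)
Add(N, -12585) = Add(-108, -12585) = -12693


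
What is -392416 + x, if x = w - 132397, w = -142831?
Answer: -667644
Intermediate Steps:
x = -275228 (x = -142831 - 132397 = -275228)
-392416 + x = -392416 - 275228 = -667644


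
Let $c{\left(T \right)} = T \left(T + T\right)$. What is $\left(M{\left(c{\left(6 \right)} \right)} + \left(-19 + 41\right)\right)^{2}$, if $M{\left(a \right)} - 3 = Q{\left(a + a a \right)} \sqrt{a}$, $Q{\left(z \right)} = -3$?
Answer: $1273 - 900 \sqrt{2} \approx 0.20779$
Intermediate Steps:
$c{\left(T \right)} = 2 T^{2}$ ($c{\left(T \right)} = T 2 T = 2 T^{2}$)
$M{\left(a \right)} = 3 - 3 \sqrt{a}$
$\left(M{\left(c{\left(6 \right)} \right)} + \left(-19 + 41\right)\right)^{2} = \left(\left(3 - 3 \sqrt{2 \cdot 6^{2}}\right) + \left(-19 + 41\right)\right)^{2} = \left(\left(3 - 3 \sqrt{2 \cdot 36}\right) + 22\right)^{2} = \left(\left(3 - 3 \sqrt{72}\right) + 22\right)^{2} = \left(\left(3 - 3 \cdot 6 \sqrt{2}\right) + 22\right)^{2} = \left(\left(3 - 18 \sqrt{2}\right) + 22\right)^{2} = \left(25 - 18 \sqrt{2}\right)^{2}$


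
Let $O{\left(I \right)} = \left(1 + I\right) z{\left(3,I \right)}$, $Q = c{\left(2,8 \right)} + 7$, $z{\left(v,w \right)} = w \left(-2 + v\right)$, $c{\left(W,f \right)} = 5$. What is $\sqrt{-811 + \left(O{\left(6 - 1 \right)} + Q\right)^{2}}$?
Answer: $\sqrt{953} \approx 30.871$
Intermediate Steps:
$Q = 12$ ($Q = 5 + 7 = 12$)
$O{\left(I \right)} = I \left(1 + I\right)$ ($O{\left(I \right)} = \left(1 + I\right) I \left(-2 + 3\right) = \left(1 + I\right) I 1 = \left(1 + I\right) I = I \left(1 + I\right)$)
$\sqrt{-811 + \left(O{\left(6 - 1 \right)} + Q\right)^{2}} = \sqrt{-811 + \left(\left(6 - 1\right) \left(1 + \left(6 - 1\right)\right) + 12\right)^{2}} = \sqrt{-811 + \left(5 \left(1 + 5\right) + 12\right)^{2}} = \sqrt{-811 + \left(5 \cdot 6 + 12\right)^{2}} = \sqrt{-811 + \left(30 + 12\right)^{2}} = \sqrt{-811 + 42^{2}} = \sqrt{-811 + 1764} = \sqrt{953}$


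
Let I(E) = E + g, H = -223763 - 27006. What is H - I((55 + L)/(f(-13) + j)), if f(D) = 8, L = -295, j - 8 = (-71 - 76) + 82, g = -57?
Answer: -12285128/49 ≈ -2.5072e+5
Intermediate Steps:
j = -57 (j = 8 + ((-71 - 76) + 82) = 8 + (-147 + 82) = 8 - 65 = -57)
H = -250769
I(E) = -57 + E (I(E) = E - 57 = -57 + E)
H - I((55 + L)/(f(-13) + j)) = -250769 - (-57 + (55 - 295)/(8 - 57)) = -250769 - (-57 - 240/(-49)) = -250769 - (-57 - 240*(-1/49)) = -250769 - (-57 + 240/49) = -250769 - 1*(-2553/49) = -250769 + 2553/49 = -12285128/49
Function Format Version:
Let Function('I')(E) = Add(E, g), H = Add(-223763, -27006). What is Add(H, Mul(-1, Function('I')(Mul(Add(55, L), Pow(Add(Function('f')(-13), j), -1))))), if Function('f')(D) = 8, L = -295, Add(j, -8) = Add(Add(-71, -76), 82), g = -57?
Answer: Rational(-12285128, 49) ≈ -2.5072e+5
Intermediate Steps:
j = -57 (j = Add(8, Add(Add(-71, -76), 82)) = Add(8, Add(-147, 82)) = Add(8, -65) = -57)
H = -250769
Function('I')(E) = Add(-57, E) (Function('I')(E) = Add(E, -57) = Add(-57, E))
Add(H, Mul(-1, Function('I')(Mul(Add(55, L), Pow(Add(Function('f')(-13), j), -1))))) = Add(-250769, Mul(-1, Add(-57, Mul(Add(55, -295), Pow(Add(8, -57), -1))))) = Add(-250769, Mul(-1, Add(-57, Mul(-240, Pow(-49, -1))))) = Add(-250769, Mul(-1, Add(-57, Mul(-240, Rational(-1, 49))))) = Add(-250769, Mul(-1, Add(-57, Rational(240, 49)))) = Add(-250769, Mul(-1, Rational(-2553, 49))) = Add(-250769, Rational(2553, 49)) = Rational(-12285128, 49)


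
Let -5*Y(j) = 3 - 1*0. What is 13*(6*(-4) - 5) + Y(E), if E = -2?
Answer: -1888/5 ≈ -377.60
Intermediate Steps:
Y(j) = -⅗ (Y(j) = -(3 - 1*0)/5 = -(3 + 0)/5 = -⅕*3 = -⅗)
13*(6*(-4) - 5) + Y(E) = 13*(6*(-4) - 5) - ⅗ = 13*(-24 - 5) - ⅗ = 13*(-29) - ⅗ = -377 - ⅗ = -1888/5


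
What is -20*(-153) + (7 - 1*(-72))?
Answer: 3139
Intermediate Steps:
-20*(-153) + (7 - 1*(-72)) = 3060 + (7 + 72) = 3060 + 79 = 3139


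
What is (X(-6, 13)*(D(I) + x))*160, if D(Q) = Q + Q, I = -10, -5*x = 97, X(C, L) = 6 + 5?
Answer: -69344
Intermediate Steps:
X(C, L) = 11
x = -97/5 (x = -⅕*97 = -97/5 ≈ -19.400)
D(Q) = 2*Q
(X(-6, 13)*(D(I) + x))*160 = (11*(2*(-10) - 97/5))*160 = (11*(-20 - 97/5))*160 = (11*(-197/5))*160 = -2167/5*160 = -69344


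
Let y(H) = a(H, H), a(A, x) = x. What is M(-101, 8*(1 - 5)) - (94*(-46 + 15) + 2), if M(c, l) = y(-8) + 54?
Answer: 2958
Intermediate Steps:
y(H) = H
M(c, l) = 46 (M(c, l) = -8 + 54 = 46)
M(-101, 8*(1 - 5)) - (94*(-46 + 15) + 2) = 46 - (94*(-46 + 15) + 2) = 46 - (94*(-31) + 2) = 46 - (-2914 + 2) = 46 - 1*(-2912) = 46 + 2912 = 2958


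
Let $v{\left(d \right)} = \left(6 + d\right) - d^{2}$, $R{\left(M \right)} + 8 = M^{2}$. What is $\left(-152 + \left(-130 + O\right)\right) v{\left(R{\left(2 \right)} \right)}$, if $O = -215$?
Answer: $6958$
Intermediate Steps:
$R{\left(M \right)} = -8 + M^{2}$
$v{\left(d \right)} = 6 + d - d^{2}$
$\left(-152 + \left(-130 + O\right)\right) v{\left(R{\left(2 \right)} \right)} = \left(-152 - 345\right) \left(6 - \left(8 - 2^{2}\right) - \left(-8 + 2^{2}\right)^{2}\right) = \left(-152 - 345\right) \left(6 + \left(-8 + 4\right) - \left(-8 + 4\right)^{2}\right) = - 497 \left(6 - 4 - \left(-4\right)^{2}\right) = - 497 \left(6 - 4 - 16\right) = \left(-497\right) \left(-14\right) = 6958$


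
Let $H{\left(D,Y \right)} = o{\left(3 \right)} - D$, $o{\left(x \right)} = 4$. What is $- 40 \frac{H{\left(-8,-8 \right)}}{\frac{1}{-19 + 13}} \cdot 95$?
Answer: $273600$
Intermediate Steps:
$H{\left(D,Y \right)} = 4 - D$
$- 40 \frac{H{\left(-8,-8 \right)}}{\frac{1}{-19 + 13}} \cdot 95 = - 40 \frac{4 - -8}{\frac{1}{-19 + 13}} \cdot 95 = - 40 \frac{4 + 8}{\frac{1}{-6}} \cdot 95 = - 40 \frac{12}{- \frac{1}{6}} \cdot 95 = - 40 \cdot 12 \left(-6\right) 95 = \left(-40\right) \left(-72\right) 95 = 2880 \cdot 95 = 273600$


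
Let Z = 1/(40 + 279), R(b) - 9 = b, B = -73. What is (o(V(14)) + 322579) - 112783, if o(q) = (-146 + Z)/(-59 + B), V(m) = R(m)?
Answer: 8834136541/42108 ≈ 2.0980e+5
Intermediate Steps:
R(b) = 9 + b
Z = 1/319 ≈ 0.0031348
V(m) = 9 + m
o(q) = 46573/42108 (o(q) = (-146 + 1/319)/(-59 - 73) = -46573/319/(-132) = -46573/319*(-1/132) = 46573/42108)
(o(V(14)) + 322579) - 112783 = (46573/42108 + 322579) - 112783 = 13583203105/42108 - 112783 = 8834136541/42108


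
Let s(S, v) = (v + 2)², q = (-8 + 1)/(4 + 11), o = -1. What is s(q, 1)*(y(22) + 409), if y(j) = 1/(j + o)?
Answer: 25770/7 ≈ 3681.4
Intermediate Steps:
q = -7/15 ≈ -0.46667
y(j) = 1/(-1 + j) (y(j) = 1/(j - 1) = 1/(-1 + j))
s(S, v) = (2 + v)²
s(q, 1)*(y(22) + 409) = (2 + 1)²*(1/(-1 + 22) + 409) = 3²*(1/21 + 409) = 9*(1/21 + 409) = 9*(8590/21) = 25770/7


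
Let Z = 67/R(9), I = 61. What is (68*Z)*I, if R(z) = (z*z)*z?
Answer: 277916/729 ≈ 381.23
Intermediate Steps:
R(z) = z**3 (R(z) = z**2*z = z**3)
Z = 67/729 (Z = 67/(9**3) = 67/729 ≈ 0.091907)
(68*Z)*I = (68*(67/729))*61 = (4556/729)*61 = 277916/729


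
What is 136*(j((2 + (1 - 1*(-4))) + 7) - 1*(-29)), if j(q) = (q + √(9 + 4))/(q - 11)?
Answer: 13736/3 + 136*√13/3 ≈ 4742.1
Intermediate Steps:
j(q) = (q + √13)/(-11 + q)
136*(j((2 + (1 - 1*(-4))) + 7) - 1*(-29)) = 136*((((2 + (1 - 1*(-4))) + 7) + √13)/(-11 + ((2 + (1 - 1*(-4))) + 7)) - 1*(-29)) = 136*((((2 + (1 + 4)) + 7) + √13)/(-11 + ((2 + (1 + 4)) + 7)) + 29) = 136*((((2 + 5) + 7) + √13)/(-11 + ((2 + 5) + 7)) + 29) = 136*(((7 + 7) + √13)/(-11 + (7 + 7)) + 29) = 136*((14 + √13)/(-11 + 14) + 29) = 136*((14 + √13)/3 + 29) = 136*((14/3 + √13/3) + 29) = 136*(101/3 + √13/3) = 13736/3 + 136*√13/3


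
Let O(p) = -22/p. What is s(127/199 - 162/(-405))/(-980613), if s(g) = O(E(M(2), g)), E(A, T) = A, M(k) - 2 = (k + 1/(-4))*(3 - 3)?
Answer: 11/980613 ≈ 1.1217e-5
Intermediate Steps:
M(k) = 2 (M(k) = 2 + (k + 1/(-4))*(3 - 3) = 2 + (k - ¼)*0 = 2 + (-¼ + k)*0 = 2 + 0 = 2)
s(g) = -11 (s(g) = -22/2 = -22*½ = -11)
s(127/199 - 162/(-405))/(-980613) = -11/(-980613) = -11*(-1/980613) = 11/980613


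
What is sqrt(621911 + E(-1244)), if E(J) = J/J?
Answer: 2*sqrt(155478) ≈ 788.61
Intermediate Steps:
E(J) = 1
sqrt(621911 + E(-1244)) = sqrt(621911 + 1) = sqrt(621912) = 2*sqrt(155478)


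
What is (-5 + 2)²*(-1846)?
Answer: -16614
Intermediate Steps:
(-5 + 2)²*(-1846) = (-3)²*(-1846) = 9*(-1846) = -16614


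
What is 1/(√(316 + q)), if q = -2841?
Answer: -I*√101/505 ≈ -0.019901*I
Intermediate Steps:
1/(√(316 + q)) = 1/(√(316 - 2841)) = 1/(√(-2525)) = 1/(5*I*√101) = -I*√101/505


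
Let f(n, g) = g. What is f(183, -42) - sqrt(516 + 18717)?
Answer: -42 - 3*sqrt(2137) ≈ -180.68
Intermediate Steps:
f(183, -42) - sqrt(516 + 18717) = -42 - sqrt(516 + 18717) = -42 - sqrt(19233) = -42 - 3*sqrt(2137)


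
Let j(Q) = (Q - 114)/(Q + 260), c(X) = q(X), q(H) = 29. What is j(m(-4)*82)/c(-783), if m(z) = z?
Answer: 13/58 ≈ 0.22414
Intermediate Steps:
c(X) = 29
j(Q) = (-114 + Q)/(260 + Q)
j(m(-4)*82)/c(-783) = ((-114 - 4*82)/(260 - 4*82))/29 = ((-114 - 328)/(260 - 328))*(1/29) = (-442/(-68))*(1/29) = -1/68*(-442)*(1/29) = (13/2)*(1/29) = 13/58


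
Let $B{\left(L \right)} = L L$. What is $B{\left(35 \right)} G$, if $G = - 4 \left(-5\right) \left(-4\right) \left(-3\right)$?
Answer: $294000$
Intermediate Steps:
$B{\left(L \right)} = L^{2}$
$G = 240$ ($G = - 4 \cdot 20 \left(-3\right) = \left(-4\right) \left(-60\right) = 240$)
$B{\left(35 \right)} G = 35^{2} \cdot 240 = 1225 \cdot 240 = 294000$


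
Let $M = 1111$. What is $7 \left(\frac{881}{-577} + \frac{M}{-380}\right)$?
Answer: $- \frac{6830789}{219260} \approx -31.154$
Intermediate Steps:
$7 \left(\frac{881}{-577} + \frac{M}{-380}\right) = 7 \left(\frac{881}{-577} + \frac{1111}{-380}\right) = 7 \left(881 \left(- \frac{1}{577}\right) + 1111 \left(- \frac{1}{380}\right)\right) = 7 \left(- \frac{881}{577} - \frac{1111}{380}\right) = 7 \left(- \frac{975827}{219260}\right) = - \frac{6830789}{219260}$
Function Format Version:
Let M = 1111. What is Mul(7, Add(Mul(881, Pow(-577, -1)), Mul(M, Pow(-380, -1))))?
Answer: Rational(-6830789, 219260) ≈ -31.154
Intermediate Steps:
Mul(7, Add(Mul(881, Pow(-577, -1)), Mul(M, Pow(-380, -1)))) = Mul(7, Add(Mul(881, Pow(-577, -1)), Mul(1111, Pow(-380, -1)))) = Mul(7, Add(Mul(881, Rational(-1, 577)), Mul(1111, Rational(-1, 380)))) = Mul(7, Add(Rational(-881, 577), Rational(-1111, 380))) = Mul(7, Rational(-975827, 219260)) = Rational(-6830789, 219260)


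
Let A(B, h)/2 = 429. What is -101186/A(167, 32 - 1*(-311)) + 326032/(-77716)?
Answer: -1017938329/8335041 ≈ -122.13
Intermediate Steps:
A(B, h) = 858 (A(B, h) = 2*429 = 858)
-101186/A(167, 32 - 1*(-311)) + 326032/(-77716) = -101186/858 + 326032/(-77716) = -101186*1/858 + 326032*(-1/77716) = -50593/429 - 81508/19429 = -1017938329/8335041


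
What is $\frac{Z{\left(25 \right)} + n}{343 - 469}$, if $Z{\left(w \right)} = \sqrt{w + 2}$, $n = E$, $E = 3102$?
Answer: $- \frac{517}{21} - \frac{\sqrt{3}}{42} \approx -24.66$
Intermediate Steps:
$n = 3102$
$Z{\left(w \right)} = \sqrt{2 + w}$
$\frac{Z{\left(25 \right)} + n}{343 - 469} = \frac{\sqrt{2 + 25} + 3102}{343 - 469} = \frac{\sqrt{27} + 3102}{-126} = \left(3 \sqrt{3} + 3102\right) \left(- \frac{1}{126}\right) = \left(3102 + 3 \sqrt{3}\right) \left(- \frac{1}{126}\right) = - \frac{517}{21} - \frac{\sqrt{3}}{42}$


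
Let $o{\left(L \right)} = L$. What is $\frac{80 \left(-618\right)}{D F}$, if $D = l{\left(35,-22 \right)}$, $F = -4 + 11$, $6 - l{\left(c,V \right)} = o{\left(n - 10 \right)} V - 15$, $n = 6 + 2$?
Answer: $\frac{49440}{161} \approx 307.08$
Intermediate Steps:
$n = 8$
$l{\left(c,V \right)} = 21 + 2 V$ ($l{\left(c,V \right)} = 6 - \left(\left(8 - 10\right) V - 15\right) = 6 - \left(- 2 V - 15\right) = 6 - \left(-15 - 2 V\right) = 6 + \left(15 + 2 V\right) = 21 + 2 V$)
$F = 7$
$D = -23$ ($D = 21 + 2 \left(-22\right) = 21 - 44 = -23$)
$\frac{80 \left(-618\right)}{D F} = \frac{80 \left(-618\right)}{\left(-23\right) 7} = - \frac{49440}{-161} = \left(-49440\right) \left(- \frac{1}{161}\right) = \frac{49440}{161}$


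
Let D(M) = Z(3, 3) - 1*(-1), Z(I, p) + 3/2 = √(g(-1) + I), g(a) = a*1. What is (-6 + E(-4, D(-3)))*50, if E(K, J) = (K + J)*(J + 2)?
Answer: -1075/2 - 150*√2 ≈ -749.63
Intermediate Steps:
g(a) = a
Z(I, p) = -3/2 + √(-1 + I)
D(M) = -½ + √2 (D(M) = (-3/2 + √(-1 + 3)) - 1*(-1) = (-3/2 + √2) + 1 = -½ + √2)
E(K, J) = (2 + J)*(J + K) (E(K, J) = (J + K)*(2 + J) = (2 + J)*(J + K))
(-6 + E(-4, D(-3)))*50 = (-6 + ((-½ + √2)² + 2*(-½ + √2) + 2*(-4) + (-½ + √2)*(-4)))*50 = (-6 + ((-½ + √2)² + (-1 + 2*√2) - 8 + (2 - 4*√2)))*50 = (-6 + (-7 + (-½ + √2)² - 2*√2))*50 = (-13 + (-½ + √2)² - 2*√2)*50 = -650 - 100*√2 + 50*(-½ + √2)²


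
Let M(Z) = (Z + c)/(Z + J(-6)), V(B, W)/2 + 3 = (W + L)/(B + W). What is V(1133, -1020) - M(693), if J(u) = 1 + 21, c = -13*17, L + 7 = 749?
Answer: -935646/80795 ≈ -11.580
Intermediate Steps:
L = 742 (L = -7 + 749 = 742)
c = -221
V(B, W) = -6 + 2*(742 + W)/(B + W) (V(B, W) = -6 + 2*((W + 742)/(B + W)) = -6 + 2*((742 + W)/(B + W)) = -6 + 2*(742 + W)/(B + W))
J(u) = 22
M(Z) = (-221 + Z)/(22 + Z) (M(Z) = (Z - 221)/(Z + 22) = (-221 + Z)/(22 + Z))
V(1133, -1020) - M(693) = 2*(742 - 3*1133 - 2*(-1020))/(1133 - 1020) - (-221 + 693)/(22 + 693) = 2*(742 - 3399 + 2040)/113 - 472/715 = 2*(1/113)*(-617) - 472/715 = -1234/113 - 1*472/715 = -1234/113 - 472/715 = -935646/80795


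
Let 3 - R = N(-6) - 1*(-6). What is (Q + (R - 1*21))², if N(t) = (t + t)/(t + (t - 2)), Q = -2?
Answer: 35344/49 ≈ 721.31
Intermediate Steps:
N(t) = 2*t/(-2 + 2*t) (N(t) = (2*t)/(t + (-2 + t)) = (2*t)/(-2 + 2*t) = 2*t/(-2 + 2*t))
R = -27/7 (R = 3 - (-6/(-1 - 6) - 1*(-6)) = 3 - (-6/(-7) + 6) = 3 - (-6*(-⅐) + 6) = 3 - (6/7 + 6) = 3 - 1*48/7 = 3 - 48/7 = -27/7 ≈ -3.8571)
(Q + (R - 1*21))² = (-2 + (-27/7 - 1*21))² = (-2 + (-27/7 - 21))² = (-2 - 174/7)² = (-188/7)² = 35344/49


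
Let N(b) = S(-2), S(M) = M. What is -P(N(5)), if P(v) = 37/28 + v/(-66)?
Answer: -1249/924 ≈ -1.3517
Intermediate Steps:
N(b) = -2
P(v) = 37/28 - v/66 (P(v) = 37*(1/28) + v*(-1/66) = 37/28 - v/66)
-P(N(5)) = -(37/28 - 1/66*(-2)) = -(37/28 + 1/33) = -1*1249/924 = -1249/924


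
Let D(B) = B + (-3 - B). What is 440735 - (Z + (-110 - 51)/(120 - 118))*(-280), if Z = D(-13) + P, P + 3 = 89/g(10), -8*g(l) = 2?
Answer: 316835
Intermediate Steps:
g(l) = -¼ (g(l) = -⅛*2 = -¼)
D(B) = -3
P = -359 (P = -3 + 89/(-¼) = -3 + 89*(-4) = -3 - 356 = -359)
Z = -362 (Z = -3 - 359 = -362)
440735 - (Z + (-110 - 51)/(120 - 118))*(-280) = 440735 - (-362 + (-110 - 51)/(120 - 118))*(-280) = 440735 - (-362 - 161/2)*(-280) = 440735 - (-885)*(-280)/2 = 440735 - 1*123900 = 440735 - 123900 = 316835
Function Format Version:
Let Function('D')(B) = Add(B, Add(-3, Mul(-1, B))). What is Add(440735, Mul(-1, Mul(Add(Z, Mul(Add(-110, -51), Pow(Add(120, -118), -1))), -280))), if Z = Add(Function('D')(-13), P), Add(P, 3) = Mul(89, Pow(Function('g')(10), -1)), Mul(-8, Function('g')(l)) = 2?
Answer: 316835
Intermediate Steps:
Function('g')(l) = Rational(-1, 4) (Function('g')(l) = Mul(Rational(-1, 8), 2) = Rational(-1, 4))
Function('D')(B) = -3
P = -359 (P = Add(-3, Mul(89, Pow(Rational(-1, 4), -1))) = Add(-3, Mul(89, -4)) = Add(-3, -356) = -359)
Z = -362 (Z = Add(-3, -359) = -362)
Add(440735, Mul(-1, Mul(Add(Z, Mul(Add(-110, -51), Pow(Add(120, -118), -1))), -280))) = Add(440735, Mul(-1, Mul(Add(-362, Mul(Add(-110, -51), Pow(Add(120, -118), -1))), -280))) = Add(440735, Mul(-1, Mul(Add(-362, Mul(-161, Pow(2, -1))), -280))) = Add(440735, Mul(-1, Mul(Add(-362, Mul(-161, Rational(1, 2))), -280))) = Add(440735, Mul(-1, Mul(Add(-362, Rational(-161, 2)), -280))) = Add(440735, Mul(-1, Mul(Rational(-885, 2), -280))) = Add(440735, Mul(-1, 123900)) = Add(440735, -123900) = 316835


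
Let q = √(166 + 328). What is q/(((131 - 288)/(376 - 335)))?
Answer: -41*√494/157 ≈ -5.8043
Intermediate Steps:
q = √494 ≈ 22.226
q/(((131 - 288)/(376 - 335))) = √494/(((131 - 288)/(376 - 335))) = √494/((-157/41)) = √494/((-157*1/41)) = √494/(-157/41) = √494*(-41/157) = -41*√494/157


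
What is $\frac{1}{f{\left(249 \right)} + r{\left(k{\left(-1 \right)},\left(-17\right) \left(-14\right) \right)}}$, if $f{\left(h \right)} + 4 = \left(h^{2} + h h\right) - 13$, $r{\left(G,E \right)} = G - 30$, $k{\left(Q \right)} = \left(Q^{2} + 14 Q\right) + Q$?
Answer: $\frac{1}{123941} \approx 8.0684 \cdot 10^{-6}$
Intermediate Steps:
$k{\left(Q \right)} = Q^{2} + 15 Q$
$r{\left(G,E \right)} = -30 + G$ ($r{\left(G,E \right)} = G - 30 = -30 + G$)
$f{\left(h \right)} = -17 + 2 h^{2}$ ($f{\left(h \right)} = -4 - \left(13 - h^{2} - h h\right) = -4 + \left(\left(h^{2} + h^{2}\right) - 13\right) = -4 + \left(2 h^{2} - 13\right) = -4 + \left(-13 + 2 h^{2}\right) = -17 + 2 h^{2}$)
$\frac{1}{f{\left(249 \right)} + r{\left(k{\left(-1 \right)},\left(-17\right) \left(-14\right) \right)}} = \frac{1}{\left(-17 + 2 \cdot 249^{2}\right) - 44} = \frac{1}{\left(-17 + 2 \cdot 62001\right) - 44} = \frac{1}{\left(-17 + 124002\right) - 44} = \frac{1}{123985 - 44} = \frac{1}{123941}$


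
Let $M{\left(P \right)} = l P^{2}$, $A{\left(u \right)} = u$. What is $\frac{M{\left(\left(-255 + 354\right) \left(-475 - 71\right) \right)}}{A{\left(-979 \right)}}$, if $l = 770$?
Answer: $- \frac{204528444120}{89} \approx -2.2981 \cdot 10^{9}$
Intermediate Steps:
$M{\left(P \right)} = 770 P^{2}$
$\frac{M{\left(\left(-255 + 354\right) \left(-475 - 71\right) \right)}}{A{\left(-979 \right)}} = \frac{770 \left(\left(-255 + 354\right) \left(-475 - 71\right)\right)^{2}}{-979} = 770 \left(99 \left(-546\right)\right)^{2} \left(- \frac{1}{979}\right) = 770 \left(-54054\right)^{2} \left(- \frac{1}{979}\right) = 770 \cdot 2921834916 \left(- \frac{1}{979}\right) = 2249812885320 \left(- \frac{1}{979}\right) = - \frac{204528444120}{89}$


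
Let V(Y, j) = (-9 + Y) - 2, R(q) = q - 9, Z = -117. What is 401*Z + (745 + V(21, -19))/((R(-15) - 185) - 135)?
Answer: -16140203/344 ≈ -46919.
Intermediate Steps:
R(q) = -9 + q
V(Y, j) = -11 + Y
401*Z + (745 + V(21, -19))/((R(-15) - 185) - 135) = 401*(-117) + (745 + (-11 + 21))/(((-9 - 15) - 185) - 135) = -46917 + (745 + 10)/((-24 - 185) - 135) = -46917 + 755/(-209 - 135) = -46917 + 755/(-344) = -46917 + 755*(-1/344) = -46917 - 755/344 = -16140203/344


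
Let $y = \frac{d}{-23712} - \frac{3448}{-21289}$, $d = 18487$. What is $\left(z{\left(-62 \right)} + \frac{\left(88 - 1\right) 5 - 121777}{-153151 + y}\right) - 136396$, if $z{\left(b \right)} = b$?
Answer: $- \frac{555249167311268946}{4069035096565} \approx -1.3646 \cdot 10^{5}$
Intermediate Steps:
$y = - \frac{16411093}{26568672}$ ($y = \frac{18487}{-23712} - \frac{3448}{-21289} = 18487 \left(- \frac{1}{23712}\right) - - \frac{3448}{21289} = - \frac{973}{1248} + \frac{3448}{21289} = - \frac{16411093}{26568672} \approx -0.61769$)
$\left(z{\left(-62 \right)} + \frac{\left(88 - 1\right) 5 - 121777}{-153151 + y}\right) - 136396 = \left(-62 + \frac{\left(88 - 1\right) 5 - 121777}{-153151 - \frac{16411093}{26568672}}\right) - 136396 = \left(-62 + \frac{87 \cdot 5 - 121777}{- \frac{4069035096565}{26568672}}\right) - 136396 = \left(-62 + \left(435 - 121777\right) \left(- \frac{26568672}{4069035096565}\right)\right) - 136396 = \left(-62 - - \frac{3223895797824}{4069035096565}\right) - 136396 = \left(-62 + \frac{3223895797824}{4069035096565}\right) - 136396 = - \frac{249056280189206}{4069035096565} - 136396 = - \frac{555249167311268946}{4069035096565}$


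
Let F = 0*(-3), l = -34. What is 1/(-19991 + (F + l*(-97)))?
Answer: -1/16693 ≈ -5.9905e-5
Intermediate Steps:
F = 0
1/(-19991 + (F + l*(-97))) = 1/(-19991 + (0 - 34*(-97))) = 1/(-19991 + (0 + 3298)) = 1/(-19991 + 3298) = 1/(-16693) = -1/16693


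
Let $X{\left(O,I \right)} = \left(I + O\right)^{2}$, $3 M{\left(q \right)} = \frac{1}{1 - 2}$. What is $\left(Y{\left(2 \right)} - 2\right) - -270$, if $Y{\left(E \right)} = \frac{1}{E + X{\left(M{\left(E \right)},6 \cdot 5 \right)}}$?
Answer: $\frac{2127661}{7939} \approx 268.0$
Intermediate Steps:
$M{\left(q \right)} = - \frac{1}{3}$ ($M{\left(q \right)} = \frac{1}{3 \left(1 - 2\right)} = \frac{1}{3 \left(-1\right)} = \frac{1}{3} \left(-1\right) = - \frac{1}{3}$)
$Y{\left(E \right)} = \frac{1}{\frac{7921}{9} + E}$ ($Y{\left(E \right)} = \frac{1}{E + \left(6 \cdot 5 - \frac{1}{3}\right)^{2}} = \frac{1}{E + \left(30 - \frac{1}{3}\right)^{2}} = \frac{1}{E + \left(\frac{89}{3}\right)^{2}} = \frac{1}{E + \frac{7921}{9}} = \frac{1}{\frac{7921}{9} + E}$)
$\left(Y{\left(2 \right)} - 2\right) - -270 = \left(\frac{9}{7921 + 9 \cdot 2} - 2\right) - -270 = \left(\frac{9}{7921 + 18} - 2\right) + 270 = \left(\frac{9}{7939} - 2\right) + 270 = - \frac{15869}{7939} + 270 = \frac{2127661}{7939}$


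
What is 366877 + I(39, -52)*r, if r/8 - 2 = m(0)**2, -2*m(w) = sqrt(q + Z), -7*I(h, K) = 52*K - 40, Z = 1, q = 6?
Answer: 378637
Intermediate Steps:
I(h, K) = 40/7 - 52*K/7 (I(h, K) = -(52*K - 40)/7 = -(-40 + 52*K)/7 = 40/7 - 52*K/7)
m(w) = -sqrt(7)/2 (m(w) = -sqrt(6 + 1)/2 = -sqrt(7)/2)
r = 30 (r = 16 + 8*(-sqrt(7)/2)**2 = 16 + 8*(7/4) = 16 + 14 = 30)
366877 + I(39, -52)*r = 366877 + (40/7 - 52/7*(-52))*30 = 366877 + (40/7 + 2704/7)*30 = 366877 + 392*30 = 366877 + 11760 = 378637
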